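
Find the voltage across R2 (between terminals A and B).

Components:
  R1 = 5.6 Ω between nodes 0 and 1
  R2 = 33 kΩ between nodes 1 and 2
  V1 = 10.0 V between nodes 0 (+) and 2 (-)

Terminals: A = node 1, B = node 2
R1 and R2 are in series across V1 (node 0 → node 1 → node 2), and the output A–B is taken across R2, so this is a voltage divider.
Series current: I = V1/(R1 + R2) = 10/(5.6 + 33000) = 10/33010 = 0.000303 A
V_R2 = I × R2 = V1 × R2/(R1 + R2) = 10 × 33000/33010 = 9.998 V

Final answer: 9.998 V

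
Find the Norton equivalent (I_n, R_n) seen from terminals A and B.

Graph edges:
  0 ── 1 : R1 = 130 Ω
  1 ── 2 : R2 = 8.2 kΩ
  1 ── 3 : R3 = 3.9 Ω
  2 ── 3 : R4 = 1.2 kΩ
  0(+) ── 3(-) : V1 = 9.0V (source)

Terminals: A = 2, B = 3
Find the Thévenin equivalent first; then I_n = V_th/R_th and R_n = R_th.
Step 1 — V_th is the open-circuit voltage V_A - V_B (nothing connected across the terminals).
Nodal analysis, taking node 3 as the 0 V reference.
Source V1 fixes V_0 = 9 V.
KCL at each unknown node (sum of currents leaving = 0; resistances in Ω):
  Node 1: (V_1 - 9)/130 + (V_1 - V_2)/8200 + (V_1 - 0)/3.9 = 0
  Node 2: (V_2 - V_1)/8200 + (V_2 - 0)/1200 = 0
Collecting terms (coefficients in siemens):
  0.2642·V_1 - 0.000122·V_2 = 0.06923
  0.0009553·V_2 - 0.000122·V_1 = 0
Determinant D = (0.2642)(0.0009553) - (-0.000122)(-0.000122) = 0.0002524
V_1 = [(0.06923)(0.0009553) - (-0.000122)(0)]/D = 0.262 V
V_2 = [(0.2642)(0) - (0.06923)(-0.000122)]/D = 0.03345 V
V_th = V_2 - V_3 = 0.03345 - 0 = 0.03345 V
Step 2 — R_th: zero the source — replace V1 by a short circuit (node 3 merges into node 0) — and find the resistance seen between A (node 2) and B (node 0).
Reduce the network between node 2 (A) and node 0 (B) by series/parallel combination:
  Rp1 = R1 ‖ R3 (parallel, both between nodes 0 and 1) = 1/(1/130 + 1/3.9) = 3.786 Ω
  Rs1 = R2 + Rp1 (series, joined only at node 1) = 8200 + 3.786 = 8204 Ω
  Rp2 = R4 ‖ Rs1 (parallel, both between nodes 0 and 2) = 1/(1/1200 + 1/8204) = 1047 Ω
R_th = 1.047 kΩ
I_n = V_th/R_th = 0.03345/1047 = 0.00003195 A, and R_n = R_th = 1.047 kΩ

Final answer: I_n = 3.195e-05 A, R_n = 1.047 kΩ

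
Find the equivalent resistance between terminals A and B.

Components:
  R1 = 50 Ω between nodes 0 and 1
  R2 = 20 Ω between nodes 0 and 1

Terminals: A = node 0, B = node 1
Reduce the network between node 0 (A) and node 1 (B) by series/parallel combination:
  Rp1 = R1 ‖ R2 (parallel, both between nodes 0 and 1) = 1/(1/50 + 1/20) = 14.29 Ω
R_eq = 14.29 Ω

Final answer: 14.29 Ω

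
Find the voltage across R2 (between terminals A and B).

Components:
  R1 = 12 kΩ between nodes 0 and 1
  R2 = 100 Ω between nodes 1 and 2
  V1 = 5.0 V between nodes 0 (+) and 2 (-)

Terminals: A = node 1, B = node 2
R1 and R2 are in series across V1 (node 0 → node 1 → node 2), and the output A–B is taken across R2, so this is a voltage divider.
Series current: I = V1/(R1 + R2) = 5/(12000 + 100) = 5/12100 = 0.0004132 A
V_R2 = I × R2 = V1 × R2/(R1 + R2) = 5 × 100/12100 = 0.04132 V

Final answer: 0.04132 V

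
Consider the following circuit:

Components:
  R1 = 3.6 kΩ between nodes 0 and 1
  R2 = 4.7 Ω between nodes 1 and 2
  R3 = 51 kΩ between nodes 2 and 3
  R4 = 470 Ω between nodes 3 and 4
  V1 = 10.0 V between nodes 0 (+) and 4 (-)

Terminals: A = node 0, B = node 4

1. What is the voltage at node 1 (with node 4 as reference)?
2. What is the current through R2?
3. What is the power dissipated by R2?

Nodal analysis, taking node 4 as the 0 V reference.
Source V1 fixes V_0 = 10 V.
KCL at each unknown node (sum of currents leaving = 0; resistances in Ω):
  Node 1: (V_1 - 10)/3600 + (V_1 - V_2)/4.7 = 0
  Node 2: (V_2 - V_1)/4.7 + (V_2 - V_3)/51000 = 0
  Node 3: (V_3 - V_2)/51000 + (V_3 - 0)/470 = 0
Collecting terms (coefficients in siemens):
  0.213·V_1 - 0.2128·V_2 = 0.002778
  0.2128·V_2 - 0.2128·V_1 - 0.00001961·V_3 = 0
  0.002147·V_3 - 0.00001961·V_2 = 0
Solving these 3 simultaneous equations (Gaussian elimination) gives:
  V_1 = 9.346 V, V_2 = 9.345 V, V_3 = 0.08534 V
Part 1:
  Read off the nodal solution: V_1 = 9.346 V
Part 2:
  I_R2 = (V_1 - V_2)/R2 = (9.346 - 9.345)/4.7 = 0.0001816 A
  Magnitude: I_R2 = 0.0001816 A
Part 3:
  I_R2 = (V_1 - V_2)/R2 = (9.346 - 9.345)/4.7 = 0.0001816 A
  P_R2 = I_R2² × R2 = (0.0001816)² × 4.7 = 0.000000155 W

Final answers:
1. V_1 = 9.346 V
2. I_R2 = 0.0001816 A
3. P_R2 = 1.55e-07 W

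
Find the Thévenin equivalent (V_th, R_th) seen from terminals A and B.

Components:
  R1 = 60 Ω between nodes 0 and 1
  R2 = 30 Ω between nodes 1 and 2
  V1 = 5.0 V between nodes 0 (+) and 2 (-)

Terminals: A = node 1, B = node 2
Step 1 — V_th is the open-circuit voltage V_A - V_B (nothing connected across the terminals).
Nodal analysis, taking node 2 as the 0 V reference.
Source V1 fixes V_0 = 5 V.
KCL at each unknown node (sum of currents leaving = 0; resistances in Ω):
  Node 1: (V_1 - 5)/60 + (V_1 - 0)/30 = 0
Collecting terms: 0.05 × V_1 = 0.08333  =>  V_1 = 1.667 V
V_th = V_1 - V_2 = 1.667 - 0 = 1.667 V
Step 2 — R_th: zero the source — replace V1 by a short circuit (node 2 merges into node 0) — and find the resistance seen between A (node 1) and B (node 0).
Reduce the network between node 1 (A) and node 0 (B) by series/parallel combination:
  Rp1 = R1 ‖ R2 (parallel, both between nodes 0 and 1) = 1/(1/60 + 1/30) = 20 Ω
R_th = 20 Ω

Final answer: V_th = 1.667 V, R_th = 20 Ω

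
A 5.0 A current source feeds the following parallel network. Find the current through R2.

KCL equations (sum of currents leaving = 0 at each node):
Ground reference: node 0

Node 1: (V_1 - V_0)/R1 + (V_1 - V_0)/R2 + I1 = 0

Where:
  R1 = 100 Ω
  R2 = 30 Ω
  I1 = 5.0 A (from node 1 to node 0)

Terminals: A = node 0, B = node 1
All resistors sit directly between nodes 0 and 1, so they are in parallel and share one voltage V; the full source current 5 A splits among them.
1/R_par = 1/100 + 1/30 = 0.04333 S  =>  R_par = 23.08 Ω
V = I × R_par = 5 × 23.08 = 115.4 V
I_R2 = V/R2 = 115.4/30 = 3.846 A

Final answer: 3.846 A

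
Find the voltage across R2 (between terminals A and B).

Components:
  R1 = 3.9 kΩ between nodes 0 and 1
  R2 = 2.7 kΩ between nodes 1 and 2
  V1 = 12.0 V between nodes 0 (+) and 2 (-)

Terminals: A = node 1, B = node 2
R1 and R2 are in series across V1 (node 0 → node 1 → node 2), and the output A–B is taken across R2, so this is a voltage divider.
Series current: I = V1/(R1 + R2) = 12/(3900 + 2700) = 12/6600 = 0.001818 A
V_R2 = I × R2 = V1 × R2/(R1 + R2) = 12 × 2700/6600 = 4.909 V

Final answer: 4.909 V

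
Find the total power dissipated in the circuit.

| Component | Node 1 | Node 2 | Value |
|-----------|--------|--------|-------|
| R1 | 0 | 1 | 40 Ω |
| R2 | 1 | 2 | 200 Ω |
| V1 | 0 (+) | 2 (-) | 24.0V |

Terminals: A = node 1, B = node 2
Nodal analysis, taking node 2 as the 0 V reference.
Source V1 fixes V_0 = 24 V.
KCL at each unknown node (sum of currents leaving = 0; resistances in Ω):
  Node 1: (V_1 - 24)/40 + (V_1 - 0)/200 = 0
Collecting terms: 0.03 × V_1 = 0.6  =>  V_1 = 20 V
Power in each resistor, P = (ΔV)²/R:
  P_R1 = (24 - 20)²/40 = 0.4 W
  P_R2 = (20 - 0)²/200 = 2 W
P_total = P_R1 + P_R2 = 2.4 W

Final answer: 2.4 W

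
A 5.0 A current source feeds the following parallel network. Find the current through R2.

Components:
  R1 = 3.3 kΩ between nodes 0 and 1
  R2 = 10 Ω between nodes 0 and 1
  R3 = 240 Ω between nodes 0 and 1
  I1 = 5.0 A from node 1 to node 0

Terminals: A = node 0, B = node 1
All resistors sit directly between nodes 0 and 1, so they are in parallel and share one voltage V; the full source current 5 A splits among them.
1/R_par = 1/3300 + 1/10 + 1/240 = 0.1045 S  =>  R_par = 9.572 Ω
V = I × R_par = 5 × 9.572 = 47.86 V
I_R2 = V/R2 = 47.86/10 = 4.786 A

Final answer: 4.786 A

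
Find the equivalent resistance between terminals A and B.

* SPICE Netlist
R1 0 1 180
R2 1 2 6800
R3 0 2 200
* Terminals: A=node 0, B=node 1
Reduce the network between node 0 (A) and node 1 (B) by series/parallel combination:
  Rs1 = R3 + R2 (series, joined only at node 2) = 200 + 6800 = 7000 Ω
  Rp1 = R1 ‖ Rs1 (parallel, both between nodes 0 and 1) = 1/(1/180 + 1/7000) = 175.5 Ω
R_eq = 175.5 Ω

Final answer: 175.5 Ω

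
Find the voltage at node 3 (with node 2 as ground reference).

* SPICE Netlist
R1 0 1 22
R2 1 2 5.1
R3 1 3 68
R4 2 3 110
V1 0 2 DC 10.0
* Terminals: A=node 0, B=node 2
Nodal analysis, taking node 2 as the 0 V reference.
Source V1 fixes V_0 = 10 V.
KCL at each unknown node (sum of currents leaving = 0; resistances in Ω):
  Node 1: (V_1 - 10)/22 + (V_1 - 0)/5.1 + (V_1 - V_3)/68 = 0
  Node 3: (V_3 - V_1)/68 + (V_3 - 0)/110 = 0
Collecting terms (coefficients in siemens):
  0.2562·V_1 - 0.01471·V_3 = 0.4545
  0.0238·V_3 - 0.01471·V_1 = 0
Determinant D = (0.2562)(0.0238) - (-0.01471)(-0.01471) = 0.005881
V_1 = [(0.4545)(0.0238) - (-0.01471)(0)]/D = 1.839 V
V_3 = [(0.2562)(0) - (0.4545)(-0.01471)]/D = 1.137 V
The requested potential is V_3 = 1.137 V.

Final answer: V_3 = 1.137 V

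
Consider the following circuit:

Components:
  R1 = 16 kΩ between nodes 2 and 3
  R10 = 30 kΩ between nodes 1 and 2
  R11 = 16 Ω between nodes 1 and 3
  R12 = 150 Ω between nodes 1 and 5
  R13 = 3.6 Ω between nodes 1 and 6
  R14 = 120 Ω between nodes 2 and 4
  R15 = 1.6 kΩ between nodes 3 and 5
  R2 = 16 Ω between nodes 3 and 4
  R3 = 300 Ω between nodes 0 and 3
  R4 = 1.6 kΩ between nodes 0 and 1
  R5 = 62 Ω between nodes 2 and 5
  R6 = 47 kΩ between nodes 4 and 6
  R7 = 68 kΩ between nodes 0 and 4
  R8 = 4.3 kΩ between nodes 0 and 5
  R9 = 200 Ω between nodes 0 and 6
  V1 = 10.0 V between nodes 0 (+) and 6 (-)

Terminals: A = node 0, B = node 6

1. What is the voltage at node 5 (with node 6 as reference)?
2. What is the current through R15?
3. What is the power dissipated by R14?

Nodal analysis, taking node 6 as the 0 V reference.
Source V1 fixes V_0 = 10 V.
KCL at each unknown node (sum of currents leaving = 0; resistances in Ω):
  Node 1: (V_1 - 10)/1600 + (V_1 - V_2)/30000 + (V_1 - V_3)/16 + (V_1 - V_5)/150 + (V_1 - 0)/3.6 = 0
  Node 2: (V_2 - V_3)/16000 + (V_2 - V_5)/62 + (V_2 - V_1)/30000 + (V_2 - V_4)/120 = 0
  Node 3: (V_3 - V_2)/16000 + (V_3 - V_4)/16 + (V_3 - 10)/300 + (V_3 - V_1)/16 + (V_3 - V_5)/1600 = 0
  Node 4: (V_4 - V_3)/16 + (V_4 - 0)/47000 + (V_4 - 10)/68000 + (V_4 - V_2)/120 = 0
  Node 5: (V_5 - V_2)/62 + (V_5 - 10)/4300 + (V_5 - V_1)/150 + (V_5 - V_3)/1600 = 0
Collecting terms (coefficients in siemens):
  0.3476·V_1 - 0.00003333·V_2 - 0.0625·V_3 - 0.006667·V_5 = 0.00625
  0.02456·V_2 - 0.00003333·V_1 - 0.0000625·V_3 - 0.008333·V_4 - 0.01613·V_5 = 0
  0.129·V_3 - 0.0625·V_1 - 0.0000625·V_2 - 0.0625·V_4 - 0.000625·V_5 = 0.03333
  0.07087·V_4 - 0.008333·V_2 - 0.0625·V_3 = 0.0001471
  0.02365·V_5 - 0.006667·V_1 - 0.01613·V_2 - 0.000625·V_3 = 0.002326
Solving these 5 simultaneous equations (Gaussian elimination) gives:
  V_1 = 0.1429 V, V_2 = 0.5757 V, V_3 = 0.636 V, V_4 = 0.6307 V
  V_5 = 0.548 V
Part 1:
  Read off the nodal solution: V_5 = 0.548 V
Part 2:
  I_R15 = (V_3 - V_5)/R15 = (0.636 - 0.548)/1600 = 0.00005503 A
  Magnitude: I_R15 = 0.00005503 A
Part 3:
  I_R14 = (V_2 - V_4)/R14 = (0.5757 - 0.6307)/120 = -0.0004581 A
  P_R14 = I_R14² × R14 = (-0.0004581)² × 120 = 0.00002518 W

Final answers:
1. V_5 = 0.548 V
2. I_R15 = 5.503e-05 A
3. P_R14 = 2.518e-05 W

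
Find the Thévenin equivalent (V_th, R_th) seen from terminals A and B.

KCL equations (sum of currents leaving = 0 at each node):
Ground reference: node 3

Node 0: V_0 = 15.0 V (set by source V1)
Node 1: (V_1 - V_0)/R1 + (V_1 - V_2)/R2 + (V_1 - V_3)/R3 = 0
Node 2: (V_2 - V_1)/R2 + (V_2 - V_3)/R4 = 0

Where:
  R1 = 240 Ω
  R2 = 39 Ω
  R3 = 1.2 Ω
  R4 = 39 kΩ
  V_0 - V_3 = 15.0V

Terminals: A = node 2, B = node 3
Step 1 — V_th is the open-circuit voltage V_A - V_B (nothing connected across the terminals).
Nodal analysis, taking node 3 as the 0 V reference.
Source V1 fixes V_0 = 15 V.
KCL at each unknown node (sum of currents leaving = 0; resistances in Ω):
  Node 1: (V_1 - 15)/240 + (V_1 - V_2)/39 + (V_1 - 0)/1.2 = 0
  Node 2: (V_2 - V_1)/39 + (V_2 - 0)/39000 = 0
Collecting terms (coefficients in siemens):
  0.8631·V_1 - 0.02564·V_2 = 0.0625
  0.02567·V_2 - 0.02564·V_1 = 0
Determinant D = (0.8631)(0.02567) - (-0.02564)(-0.02564) = 0.0215
V_1 = [(0.0625)(0.02567) - (-0.02564)(0)]/D = 0.07462 V
V_2 = [(0.8631)(0) - (0.0625)(-0.02564)]/D = 0.07455 V
V_th = V_2 - V_3 = 0.07455 - 0 = 0.07455 V
Step 2 — R_th: zero the source — replace V1 by a short circuit (node 3 merges into node 0) — and find the resistance seen between A (node 2) and B (node 0).
Reduce the network between node 2 (A) and node 0 (B) by series/parallel combination:
  Rp1 = R1 ‖ R3 (parallel, both between nodes 0 and 1) = 1/(1/240 + 1/1.2) = 1.194 Ω
  Rs1 = R2 + Rp1 (series, joined only at node 1) = 39 + 1.194 = 40.19 Ω
  Rp2 = R4 ‖ Rs1 (parallel, both between nodes 0 and 2) = 1/(1/39000 + 1/40.19) = 40.15 Ω
R_th = 40.15 Ω

Final answer: V_th = 0.07455 V, R_th = 40.15 Ω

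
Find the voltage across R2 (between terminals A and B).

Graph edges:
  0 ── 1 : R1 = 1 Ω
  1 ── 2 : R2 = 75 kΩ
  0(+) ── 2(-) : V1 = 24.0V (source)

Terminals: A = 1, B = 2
R1 and R2 are in series across V1 (node 0 → node 1 → node 2), and the output A–B is taken across R2, so this is a voltage divider.
Series current: I = V1/(R1 + R2) = 24/(1 + 75000) = 24/75000 = 0.00032 A
V_R2 = I × R2 = V1 × R2/(R1 + R2) = 24 × 75000/75000 = 24 V

Final answer: 24 V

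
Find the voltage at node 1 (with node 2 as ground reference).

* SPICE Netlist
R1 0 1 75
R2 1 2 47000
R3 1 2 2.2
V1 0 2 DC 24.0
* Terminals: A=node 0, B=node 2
Nodal analysis, taking node 2 as the 0 V reference.
Source V1 fixes V_0 = 24 V.
KCL at each unknown node (sum of currents leaving = 0; resistances in Ω):
  Node 1: (V_1 - 24)/75 + (V_1 - 0)/47000 + (V_1 - 0)/2.2 = 0
Collecting terms: 0.4679 × V_1 = 0.32  =>  V_1 = 0.6839 V
The requested potential is V_1 = 0.6839 V.

Final answer: V_1 = 0.6839 V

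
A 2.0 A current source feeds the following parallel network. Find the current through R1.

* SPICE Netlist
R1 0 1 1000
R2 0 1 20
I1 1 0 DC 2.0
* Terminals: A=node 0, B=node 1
All resistors sit directly between nodes 0 and 1, so they are in parallel and share one voltage V; the full source current 2 A splits among them.
1/R_par = 1/1000 + 1/20 = 0.051 S  =>  R_par = 19.61 Ω
V = I × R_par = 2 × 19.61 = 39.22 V
I_R1 = V/R1 = 39.22/1000 = 0.03922 A

Final answer: 0.03922 A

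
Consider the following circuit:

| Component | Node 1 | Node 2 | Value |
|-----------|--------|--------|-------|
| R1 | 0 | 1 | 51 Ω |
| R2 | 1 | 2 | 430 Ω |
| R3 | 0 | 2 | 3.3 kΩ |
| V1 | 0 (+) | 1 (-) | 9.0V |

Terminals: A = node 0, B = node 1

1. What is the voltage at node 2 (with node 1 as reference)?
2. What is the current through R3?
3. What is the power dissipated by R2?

Nodal analysis, taking node 1 as the 0 V reference.
Source V1 fixes V_0 = 9 V.
KCL at each unknown node (sum of currents leaving = 0; resistances in Ω):
  Node 2: (V_2 - 0)/430 + (V_2 - 9)/3300 = 0
Collecting terms: 0.002629 × V_2 = 0.002727  =>  V_2 = 1.038 V
Part 1:
  Read off the nodal solution: V_2 = 1.038 V
Part 2:
  I_R3 = (V_0 - V_2)/R3 = (9 - 1.038)/3300 = 0.002413 A
  Magnitude: I_R3 = 0.002413 A
Part 3:
  I_R2 = (V_1 - V_2)/R2 = (0 - 1.038)/430 = -0.002413 A
  P_R2 = I_R2² × R2 = (-0.002413)² × 430 = 0.002503 W

Final answers:
1. V_2 = 1.038 V
2. I_R3 = 0.002413 A
3. P_R2 = 0.002503 W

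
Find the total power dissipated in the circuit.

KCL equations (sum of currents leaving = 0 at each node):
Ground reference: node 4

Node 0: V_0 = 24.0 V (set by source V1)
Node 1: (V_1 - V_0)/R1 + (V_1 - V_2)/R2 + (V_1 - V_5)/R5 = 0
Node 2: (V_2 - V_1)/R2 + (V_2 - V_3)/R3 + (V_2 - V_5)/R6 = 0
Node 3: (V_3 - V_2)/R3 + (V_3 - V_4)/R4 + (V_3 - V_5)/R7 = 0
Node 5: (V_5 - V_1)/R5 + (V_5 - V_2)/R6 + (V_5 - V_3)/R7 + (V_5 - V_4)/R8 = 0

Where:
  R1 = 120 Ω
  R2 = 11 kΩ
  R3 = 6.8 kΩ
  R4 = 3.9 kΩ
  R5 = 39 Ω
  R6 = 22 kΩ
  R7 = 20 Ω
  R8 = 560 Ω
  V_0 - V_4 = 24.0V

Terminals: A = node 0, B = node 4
Nodal analysis, taking node 4 as the 0 V reference.
Source V1 fixes V_0 = 24 V.
KCL at each unknown node (sum of currents leaving = 0; resistances in Ω):
  Node 1: (V_1 - 24)/120 + (V_1 - V_2)/11000 + (V_1 - V_5)/39 = 0
  Node 2: (V_2 - V_1)/11000 + (V_2 - V_3)/6800 + (V_2 - V_5)/22000 = 0
  Node 3: (V_3 - V_2)/6800 + (V_3 - 0)/3900 + (V_3 - V_5)/20 = 0
  Node 5: (V_5 - V_1)/39 + (V_5 - V_2)/22000 + (V_5 - V_3)/20 + (V_5 - 0)/560 = 0
Collecting terms (coefficients in siemens):
  0.03407·V_1 - 0.00009091·V_2 - 0.02564·V_5 = 0.2
  0.0002834·V_2 - 0.00009091·V_1 - 0.0001471·V_3 - 0.00004545·V_5 = 0
  0.0504·V_3 - 0.0001471·V_2 - 0.05·V_5 = 0
  0.07747·V_5 - 0.02564·V_1 - 0.00004545·V_2 - 0.05·V_3 = 0
Solving these 4 simultaneous equations (Gaussian elimination) gives:
  V_1 = 19.56 V, V_2 = 18.54 V, V_3 = 18.03 V, V_5 = 18.12 V
Power in each resistor, P = (ΔV)²/R:
  P_R1 = (24 - 19.56)²/120 = 0.1642 W
  P_R2 = (19.56 - 18.54)²/11000 = 0.00009542 W
  P_R3 = (18.54 - 18.03)²/6800 = 0.00003755 W
  P_R4 = (18.03 - 0)²/3900 = 0.08337 W
  P_R5 = (19.56 - 18.12)²/39 = 0.05308 W
  P_R6 = (18.54 - 18.12)²/22000 = 0.000007802 W
  P_R7 = (18.03 - 18.12)²/20 = 0.0004139 W
  P_R8 = (0 - 18.12)²/560 = 0.5865 W
P_total = P_R1 + P_R2 + P_R3 + P_R4 + P_R5 + P_R6 + P_R7 + P_R8 = 0.8877 W

Final answer: 0.8877 W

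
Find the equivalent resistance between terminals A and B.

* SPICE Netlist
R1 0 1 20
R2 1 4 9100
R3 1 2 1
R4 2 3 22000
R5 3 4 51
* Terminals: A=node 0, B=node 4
Reduce the network between node 0 (A) and node 4 (B) by series/parallel combination:
  Rs1 = R3 + R4 (series, joined only at node 2) = 1 + 22000 = 22000 Ω
  Rs2 = R5 + Rs1 (series, joined only at node 3) = 51 + 22000 = 22050 Ω
  Rp1 = R2 ‖ Rs2 (parallel, both between nodes 1 and 4) = 1/(1/9100 + 1/22050) = 6442 Ω
  Rs3 = R1 + Rp1 (series, joined only at node 1) = 20 + 6442 = 6462 Ω
R_eq = 6.462 kΩ

Final answer: 6.462 kΩ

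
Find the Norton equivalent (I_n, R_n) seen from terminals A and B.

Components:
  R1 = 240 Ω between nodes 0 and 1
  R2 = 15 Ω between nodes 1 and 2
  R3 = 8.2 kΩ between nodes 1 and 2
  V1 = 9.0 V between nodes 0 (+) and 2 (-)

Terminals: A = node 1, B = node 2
Find the Thévenin equivalent first; then I_n = V_th/R_th and R_n = R_th.
Step 1 — V_th is the open-circuit voltage V_A - V_B (nothing connected across the terminals).
Nodal analysis, taking node 2 as the 0 V reference.
Source V1 fixes V_0 = 9 V.
KCL at each unknown node (sum of currents leaving = 0; resistances in Ω):
  Node 1: (V_1 - 9)/240 + (V_1 - 0)/15 + (V_1 - 0)/8200 = 0
Collecting terms: 0.07096 × V_1 = 0.0375  =>  V_1 = 0.5285 V
V_th = V_1 - V_2 = 0.5285 - 0 = 0.5285 V
Step 2 — R_th: zero the source — replace V1 by a short circuit (node 2 merges into node 0) — and find the resistance seen between A (node 1) and B (node 0).
Reduce the network between node 1 (A) and node 0 (B) by series/parallel combination:
  Rp1 = R1 ‖ R2 ‖ R3 (parallel, all between nodes 0 and 1) = 1/(1/240 + 1/15 + 1/8200) = 14.09 Ω
R_th = 14.09 Ω
I_n = V_th/R_th = 0.5285/14.09 = 0.0375 A, and R_n = R_th = 14.09 Ω

Final answer: I_n = 0.0375 A, R_n = 14.09 Ω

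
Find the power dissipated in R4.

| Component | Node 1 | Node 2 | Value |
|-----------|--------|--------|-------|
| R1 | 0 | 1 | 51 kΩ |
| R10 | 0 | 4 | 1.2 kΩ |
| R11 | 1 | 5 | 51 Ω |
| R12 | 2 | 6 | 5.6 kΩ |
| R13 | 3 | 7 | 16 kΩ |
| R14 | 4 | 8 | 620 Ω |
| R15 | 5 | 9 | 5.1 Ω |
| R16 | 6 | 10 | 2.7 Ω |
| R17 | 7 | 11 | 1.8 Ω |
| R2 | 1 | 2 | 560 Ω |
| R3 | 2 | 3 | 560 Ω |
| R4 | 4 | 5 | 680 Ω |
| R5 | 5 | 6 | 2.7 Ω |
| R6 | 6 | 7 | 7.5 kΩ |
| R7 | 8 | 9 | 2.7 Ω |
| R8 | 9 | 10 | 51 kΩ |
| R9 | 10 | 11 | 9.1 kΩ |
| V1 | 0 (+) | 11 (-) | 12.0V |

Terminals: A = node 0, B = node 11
Nodal analysis, taking node 11 as the 0 V reference.
Source V1 fixes V_0 = 12 V.
KCL at each unknown node (sum of currents leaving = 0; resistances in Ω):
  Node 1: (V_1 - 12)/51000 + (V_1 - V_2)/560 + (V_1 - V_5)/51 = 0
  Node 2: (V_2 - V_1)/560 + (V_2 - V_3)/560 + (V_2 - V_6)/5600 = 0
  Node 3: (V_3 - V_2)/560 + (V_3 - V_7)/16000 = 0
  Node 4: (V_4 - V_5)/680 + (V_4 - 12)/1200 + (V_4 - V_8)/620 = 0
  Node 5: (V_5 - V_4)/680 + (V_5 - V_6)/2.7 + (V_5 - V_1)/51 + (V_5 - V_9)/5.1 = 0
  Node 6: (V_6 - V_5)/2.7 + (V_6 - V_7)/7500 + (V_6 - V_2)/5600 + (V_6 - V_10)/2.7 = 0
  Node 7: (V_7 - V_6)/7500 + (V_7 - V_3)/16000 + (V_7 - 0)/1.8 = 0
  Node 8: (V_8 - V_9)/2.7 + (V_8 - V_4)/620 = 0
  Node 9: (V_9 - V_8)/2.7 + (V_9 - V_10)/51000 + (V_9 - V_5)/5.1 = 0
  Node 10: (V_10 - V_9)/51000 + (V_10 - 0)/9100 + (V_10 - V_6)/2.7 = 0
Collecting terms (coefficients in siemens):
  0.02141·V_1 - 0.001786·V_2 - 0.01961·V_5 = 0.0002353
  0.00375·V_2 - 0.001786·V_1 - 0.001786·V_3 - 0.0001786·V_6 = 0
  0.001848·V_3 - 0.001786·V_2 - 0.0000625·V_7 = 0
  0.003917·V_4 - 0.001471·V_5 - 0.001613·V_8 = 0.01
  0.5875·V_5 - 0.01961·V_1 - 0.001471·V_4 - 0.3704·V_6 - 0.1961·V_9 = 0
  0.7411·V_6 - 0.0001786·V_2 - 0.3704·V_5 - 0.0001333·V_7 - 0.3704·V_10 = 0
  0.5558·V_7 - 0.0000625·V_3 - 0.0001333·V_6 = 0
  0.372·V_8 - 0.001613·V_4 - 0.3704·V_9 = 0
  0.5665·V_9 - 0.1961·V_5 - 0.3704·V_8 - 0.00001961·V_10 = 0
  0.3705·V_10 - 0.3704·V_6 - 0.00001961·V_9 = 0
Solving these 10 simultaneous equations (Gaussian elimination) gives:
  V_1 = 8.276 V, V_2 = 8.031 V, V_3 = 7.759 V, V_4 = 9.087 V
  V_5 = 8.295 V, V_6 = 8.289 V, V_7 = 0.002861 V, V_8 = 8.305 V
  V_9 = 8.301 V, V_10 = 8.287 V
I_R4 = (V_4 - V_5)/R4 = (9.087 - 8.295)/680 = 0.001165 A
P_R4 = I_R4² × R4 = (0.001165)² × 680 = 0.0009232 W

Final answer: 0.0009232 W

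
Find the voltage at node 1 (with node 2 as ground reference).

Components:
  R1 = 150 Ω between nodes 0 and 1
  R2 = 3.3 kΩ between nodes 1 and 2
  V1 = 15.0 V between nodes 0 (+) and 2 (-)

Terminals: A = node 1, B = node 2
Nodal analysis, taking node 2 as the 0 V reference.
Source V1 fixes V_0 = 15 V.
KCL at each unknown node (sum of currents leaving = 0; resistances in Ω):
  Node 1: (V_1 - 15)/150 + (V_1 - 0)/3300 = 0
Collecting terms: 0.00697 × V_1 = 0.1  =>  V_1 = 14.35 V
The requested potential is V_1 = 14.35 V.

Final answer: V_1 = 14.35 V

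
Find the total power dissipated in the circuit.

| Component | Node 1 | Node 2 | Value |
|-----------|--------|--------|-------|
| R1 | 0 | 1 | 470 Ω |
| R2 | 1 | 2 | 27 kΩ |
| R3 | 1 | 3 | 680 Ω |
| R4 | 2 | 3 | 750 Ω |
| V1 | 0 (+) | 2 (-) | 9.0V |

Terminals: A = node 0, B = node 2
Nodal analysis, taking node 2 as the 0 V reference.
Source V1 fixes V_0 = 9 V.
KCL at each unknown node (sum of currents leaving = 0; resistances in Ω):
  Node 1: (V_1 - 9)/470 + (V_1 - 0)/27000 + (V_1 - V_3)/680 = 0
  Node 3: (V_3 - V_1)/680 + (V_3 - 0)/750 = 0
Collecting terms (coefficients in siemens):
  0.003635·V_1 - 0.001471·V_3 = 0.01915
  0.002804·V_3 - 0.001471·V_1 = 0
Determinant D = (0.003635)(0.002804) - (-0.001471)(-0.001471) = 0.00000803
V_1 = [(0.01915)(0.002804) - (-0.001471)(0)]/D = 6.686 V
V_3 = [(0.003635)(0) - (0.01915)(-0.001471)]/D = 3.507 V
Power in each resistor, P = (ΔV)²/R:
  P_R1 = (9 - 6.686)²/470 = 0.01139 W
  P_R2 = (6.686 - 0)²/27000 = 0.001656 W
  P_R3 = (6.686 - 3.507)²/680 = 0.01487 W
  P_R4 = (0 - 3.507)²/750 = 0.0164 W
P_total = P_R1 + P_R2 + P_R3 + P_R4 = 0.04431 W

Final answer: 0.04431 W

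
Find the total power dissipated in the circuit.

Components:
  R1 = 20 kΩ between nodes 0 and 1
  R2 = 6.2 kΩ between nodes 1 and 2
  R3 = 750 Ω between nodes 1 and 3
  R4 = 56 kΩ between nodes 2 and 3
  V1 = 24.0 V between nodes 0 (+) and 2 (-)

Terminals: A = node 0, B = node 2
Nodal analysis, taking node 2 as the 0 V reference.
Source V1 fixes V_0 = 24 V.
KCL at each unknown node (sum of currents leaving = 0; resistances in Ω):
  Node 1: (V_1 - 24)/20000 + (V_1 - 0)/6200 + (V_1 - V_3)/750 = 0
  Node 3: (V_3 - V_1)/750 + (V_3 - 0)/56000 = 0
Collecting terms (coefficients in siemens):
  0.001545·V_1 - 0.001333·V_3 = 0.0012
  0.001351·V_3 - 0.001333·V_1 = 0
Determinant D = (0.001545)(0.001351) - (-0.001333)(-0.001333) = 0.0000003093
V_1 = [(0.0012)(0.001351) - (-0.001333)(0)]/D = 5.242 V
V_3 = [(0.001545)(0) - (0.0012)(-0.001333)]/D = 5.173 V
Power in each resistor, P = (ΔV)²/R:
  P_R1 = (24 - 5.242)²/20000 = 0.01759 W
  P_R2 = (5.242 - 0)²/6200 = 0.004432 W
  P_R3 = (5.242 - 5.173)²/750 = 0.0000064 W
  P_R4 = (0 - 5.173)²/56000 = 0.0004778 W
P_total = P_R1 + P_R2 + P_R3 + P_R4 = 0.02251 W

Final answer: 0.02251 W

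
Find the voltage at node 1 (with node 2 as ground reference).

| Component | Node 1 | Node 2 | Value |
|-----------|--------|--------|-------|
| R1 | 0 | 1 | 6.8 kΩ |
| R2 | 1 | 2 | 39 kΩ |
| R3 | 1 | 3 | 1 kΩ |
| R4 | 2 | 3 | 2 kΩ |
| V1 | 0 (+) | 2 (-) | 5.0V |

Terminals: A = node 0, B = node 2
Nodal analysis, taking node 2 as the 0 V reference.
Source V1 fixes V_0 = 5 V.
KCL at each unknown node (sum of currents leaving = 0; resistances in Ω):
  Node 1: (V_1 - 5)/6800 + (V_1 - 0)/39000 + (V_1 - V_3)/1000 = 0
  Node 3: (V_3 - V_1)/1000 + (V_3 - 0)/2000 = 0
Collecting terms (coefficients in siemens):
  0.001173·V_1 - 0.001·V_3 = 0.0007353
  0.0015·V_3 - 0.001·V_1 = 0
Determinant D = (0.001173)(0.0015) - (-0.001)(-0.001) = 0.000000759
V_1 = [(0.0007353)(0.0015) - (-0.001)(0)]/D = 1.453 V
V_3 = [(0.001173)(0) - (0.0007353)(-0.001)]/D = 0.9687 V
The requested potential is V_1 = 1.453 V.

Final answer: V_1 = 1.453 V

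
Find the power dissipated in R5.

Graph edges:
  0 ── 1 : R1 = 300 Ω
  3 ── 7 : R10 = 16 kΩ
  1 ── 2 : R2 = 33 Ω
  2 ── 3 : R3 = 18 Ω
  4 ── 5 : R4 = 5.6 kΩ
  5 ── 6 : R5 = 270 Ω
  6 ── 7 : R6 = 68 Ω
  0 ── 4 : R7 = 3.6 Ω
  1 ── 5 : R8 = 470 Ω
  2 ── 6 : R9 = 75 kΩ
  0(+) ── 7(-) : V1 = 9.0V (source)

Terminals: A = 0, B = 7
Nodal analysis, taking node 7 as the 0 V reference.
Source V1 fixes V_0 = 9 V.
KCL at each unknown node (sum of currents leaving = 0; resistances in Ω):
  Node 1: (V_1 - 9)/300 + (V_1 - V_2)/33 + (V_1 - V_5)/470 = 0
  Node 2: (V_2 - V_1)/33 + (V_2 - V_3)/18 + (V_2 - V_6)/75000 = 0
  Node 3: (V_3 - V_2)/18 + (V_3 - 0)/16000 = 0
  Node 4: (V_4 - V_5)/5600 + (V_4 - 9)/3.6 = 0
  Node 5: (V_5 - V_4)/5600 + (V_5 - V_6)/270 + (V_5 - V_1)/470 = 0
  Node 6: (V_6 - V_5)/270 + (V_6 - 0)/68 + (V_6 - V_2)/75000 = 0
Collecting terms (coefficients in siemens):
  0.03576·V_1 - 0.0303·V_2 - 0.002128·V_5 = 0.03
  0.08587·V_2 - 0.0303·V_1 - 0.05556·V_3 - 0.00001333·V_6 = 0
  0.05562·V_3 - 0.05556·V_2 = 0
  0.278·V_4 - 0.0001786·V_5 = 2.5
  0.00601·V_5 - 0.002128·V_1 - 0.0001786·V_4 - 0.003704·V_6 = 0
  0.01842·V_6 - 0.00001333·V_2 - 0.003704·V_5 = 0
Solving these 6 simultaneous equations (Gaussian elimination) gives:
  V_1 = 6.557 V, V_2 = 6.541 V, V_3 = 6.533 V, V_4 = 8.996 V
  V_5 = 2.958 V, V_6 = 0.5994 V
I_R5 = (V_5 - V_6)/R5 = (2.958 - 0.5994)/270 = 0.008735 A
P_R5 = I_R5² × R5 = (0.008735)² × 270 = 0.0206 W

Final answer: 0.0206 W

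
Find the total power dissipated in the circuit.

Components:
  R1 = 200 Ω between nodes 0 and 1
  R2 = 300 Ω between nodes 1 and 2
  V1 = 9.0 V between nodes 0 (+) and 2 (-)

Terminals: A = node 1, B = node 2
Nodal analysis, taking node 2 as the 0 V reference.
Source V1 fixes V_0 = 9 V.
KCL at each unknown node (sum of currents leaving = 0; resistances in Ω):
  Node 1: (V_1 - 9)/200 + (V_1 - 0)/300 = 0
Collecting terms: 0.008333 × V_1 = 0.045  =>  V_1 = 5.4 V
Power in each resistor, P = (ΔV)²/R:
  P_R1 = (9 - 5.4)²/200 = 0.0648 W
  P_R2 = (5.4 - 0)²/300 = 0.0972 W
P_total = P_R1 + P_R2 = 0.162 W

Final answer: 0.162 W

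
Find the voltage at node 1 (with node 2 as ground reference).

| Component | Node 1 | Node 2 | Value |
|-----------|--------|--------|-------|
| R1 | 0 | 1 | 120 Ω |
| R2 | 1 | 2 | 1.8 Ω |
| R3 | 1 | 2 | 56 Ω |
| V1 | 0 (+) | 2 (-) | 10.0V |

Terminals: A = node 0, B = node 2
Nodal analysis, taking node 2 as the 0 V reference.
Source V1 fixes V_0 = 10 V.
KCL at each unknown node (sum of currents leaving = 0; resistances in Ω):
  Node 1: (V_1 - 10)/120 + (V_1 - 0)/1.8 + (V_1 - 0)/56 = 0
Collecting terms: 0.5817 × V_1 = 0.08333  =>  V_1 = 0.1432 V
The requested potential is V_1 = 0.1432 V.

Final answer: V_1 = 0.1432 V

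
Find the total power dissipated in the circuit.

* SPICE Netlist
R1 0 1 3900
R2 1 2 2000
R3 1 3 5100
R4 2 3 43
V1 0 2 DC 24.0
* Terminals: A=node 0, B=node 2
Nodal analysis, taking node 2 as the 0 V reference.
Source V1 fixes V_0 = 24 V.
KCL at each unknown node (sum of currents leaving = 0; resistances in Ω):
  Node 1: (V_1 - 24)/3900 + (V_1 - 0)/2000 + (V_1 - V_3)/5100 = 0
  Node 3: (V_3 - V_1)/5100 + (V_3 - 0)/43 = 0
Collecting terms (coefficients in siemens):
  0.0009525·V_1 - 0.0001961·V_3 = 0.006154
  0.02345·V_3 - 0.0001961·V_1 = 0
Determinant D = (0.0009525)(0.02345) - (-0.0001961)(-0.0001961) = 0.0000223
V_1 = [(0.006154)(0.02345) - (-0.0001961)(0)]/D = 6.472 V
V_3 = [(0.0009525)(0) - (0.006154)(-0.0001961)]/D = 0.05411 V
Power in each resistor, P = (ΔV)²/R:
  P_R1 = (24 - 6.472)²/3900 = 0.07878 W
  P_R2 = (6.472 - 0)²/2000 = 0.02094 W
  P_R3 = (6.472 - 0.05411)²/5100 = 0.008076 W
  P_R4 = (0 - 0.05411)²/43 = 0.00006809 W
P_total = P_R1 + P_R2 + P_R3 + P_R4 = 0.1079 W

Final answer: 0.1079 W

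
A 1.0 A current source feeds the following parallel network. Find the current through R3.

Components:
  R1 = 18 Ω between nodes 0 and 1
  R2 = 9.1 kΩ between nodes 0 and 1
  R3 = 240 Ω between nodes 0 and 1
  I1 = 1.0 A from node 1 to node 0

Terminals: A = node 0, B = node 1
All resistors sit directly between nodes 0 and 1, so they are in parallel and share one voltage V; the full source current 1 A splits among them.
1/R_par = 1/18 + 1/9100 + 1/240 = 0.05983 S  =>  R_par = 16.71 Ω
V = I × R_par = 1 × 16.71 = 16.71 V
I_R3 = V/R3 = 16.71/240 = 0.06964 A

Final answer: 0.06964 A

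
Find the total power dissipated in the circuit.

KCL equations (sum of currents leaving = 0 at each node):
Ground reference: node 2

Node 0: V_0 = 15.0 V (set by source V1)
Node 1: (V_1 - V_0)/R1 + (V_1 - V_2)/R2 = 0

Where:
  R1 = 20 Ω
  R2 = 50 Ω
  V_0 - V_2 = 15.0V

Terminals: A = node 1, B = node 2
Nodal analysis, taking node 2 as the 0 V reference.
Source V1 fixes V_0 = 15 V.
KCL at each unknown node (sum of currents leaving = 0; resistances in Ω):
  Node 1: (V_1 - 15)/20 + (V_1 - 0)/50 = 0
Collecting terms: 0.07 × V_1 = 0.75  =>  V_1 = 10.71 V
Power in each resistor, P = (ΔV)²/R:
  P_R1 = (15 - 10.71)²/20 = 0.9184 W
  P_R2 = (10.71 - 0)²/50 = 2.296 W
P_total = P_R1 + P_R2 = 3.214 W

Final answer: 3.214 W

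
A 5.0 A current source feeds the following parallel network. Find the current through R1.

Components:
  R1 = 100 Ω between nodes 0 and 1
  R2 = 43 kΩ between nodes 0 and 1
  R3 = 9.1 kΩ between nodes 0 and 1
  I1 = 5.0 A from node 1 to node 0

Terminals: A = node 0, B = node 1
All resistors sit directly between nodes 0 and 1, so they are in parallel and share one voltage V; the full source current 5 A splits among them.
1/R_par = 1/100 + 1/43000 + 1/9100 = 0.01013 S  =>  R_par = 98.69 Ω
V = I × R_par = 5 × 98.69 = 493.4 V
I_R1 = V/R1 = 493.4/100 = 4.934 A

Final answer: 4.934 A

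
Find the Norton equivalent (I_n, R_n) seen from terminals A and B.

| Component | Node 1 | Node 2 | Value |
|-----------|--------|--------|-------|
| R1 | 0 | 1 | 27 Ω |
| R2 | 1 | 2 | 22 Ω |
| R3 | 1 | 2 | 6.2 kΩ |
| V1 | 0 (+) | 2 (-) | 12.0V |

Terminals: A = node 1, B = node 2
Find the Thévenin equivalent first; then I_n = V_th/R_th and R_n = R_th.
Step 1 — V_th is the open-circuit voltage V_A - V_B (nothing connected across the terminals).
Nodal analysis, taking node 2 as the 0 V reference.
Source V1 fixes V_0 = 12 V.
KCL at each unknown node (sum of currents leaving = 0; resistances in Ω):
  Node 1: (V_1 - 12)/27 + (V_1 - 0)/22 + (V_1 - 0)/6200 = 0
Collecting terms: 0.08265 × V_1 = 0.4444  =>  V_1 = 5.377 V
V_th = V_1 - V_2 = 5.377 - 0 = 5.377 V
Step 2 — R_th: zero the source — replace V1 by a short circuit (node 2 merges into node 0) — and find the resistance seen between A (node 1) and B (node 0).
Reduce the network between node 1 (A) and node 0 (B) by series/parallel combination:
  Rp1 = R1 ‖ R2 ‖ R3 (parallel, all between nodes 0 and 1) = 1/(1/27 + 1/22 + 1/6200) = 12.1 Ω
R_th = 12.1 Ω
I_n = V_th/R_th = 5.377/12.1 = 0.4444 A, and R_n = R_th = 12.1 Ω

Final answer: I_n = 0.4444 A, R_n = 12.1 Ω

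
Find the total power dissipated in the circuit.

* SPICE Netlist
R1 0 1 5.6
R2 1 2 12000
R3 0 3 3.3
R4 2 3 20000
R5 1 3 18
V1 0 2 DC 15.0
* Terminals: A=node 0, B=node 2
Nodal analysis, taking node 2 as the 0 V reference.
Source V1 fixes V_0 = 15 V.
KCL at each unknown node (sum of currents leaving = 0; resistances in Ω):
  Node 1: (V_1 - 15)/5.6 + (V_1 - 0)/12000 + (V_1 - V_3)/18 = 0
  Node 3: (V_3 - 15)/3.3 + (V_3 - 0)/20000 + (V_3 - V_1)/18 = 0
Collecting terms (coefficients in siemens):
  0.2342·V_1 - 0.05556·V_3 = 2.679
  0.3586·V_3 - 0.05556·V_1 = 4.545
Determinant D = (0.2342)(0.3586) - (-0.05556)(-0.05556) = 0.08091
V_1 = [(2.679)(0.3586) - (-0.05556)(4.545)]/D = 14.99 V
V_3 = [(0.2342)(4.545) - (2.679)(-0.05556)]/D = 15 V
Power in each resistor, P = (ΔV)²/R:
  P_R1 = (15 - 14.99)²/5.6 = 0.000006548 W
  P_R2 = (14.99 - 0)²/12000 = 0.01873 W
  P_R3 = (15 - 15)²/3.3 = 0.000002781 W
  P_R4 = (0 - 15)²/20000 = 0.01125 W
  P_R5 = (14.99 - 15)²/18 = 0.0000005088 W
P_total = P_R1 + P_R2 + P_R3 + P_R4 + P_R5 = 0.02999 W

Final answer: 0.02999 W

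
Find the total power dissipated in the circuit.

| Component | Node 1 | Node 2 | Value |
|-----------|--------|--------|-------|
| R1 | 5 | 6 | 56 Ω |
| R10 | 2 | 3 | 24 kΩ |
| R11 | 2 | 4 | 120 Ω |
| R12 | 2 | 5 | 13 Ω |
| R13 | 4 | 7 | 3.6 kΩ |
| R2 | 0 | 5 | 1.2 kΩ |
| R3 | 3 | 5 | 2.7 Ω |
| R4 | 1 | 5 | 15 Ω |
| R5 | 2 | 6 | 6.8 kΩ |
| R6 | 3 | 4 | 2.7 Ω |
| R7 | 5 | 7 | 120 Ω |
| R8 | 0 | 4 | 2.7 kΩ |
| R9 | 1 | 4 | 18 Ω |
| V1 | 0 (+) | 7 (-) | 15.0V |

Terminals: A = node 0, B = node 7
Nodal analysis, taking node 7 as the 0 V reference.
Source V1 fixes V_0 = 15 V.
KCL at each unknown node (sum of currents leaving = 0; resistances in Ω):
  Node 1: (V_1 - V_5)/15 + (V_1 - V_4)/18 = 0
  Node 2: (V_2 - V_6)/6800 + (V_2 - V_3)/24000 + (V_2 - V_4)/120 + (V_2 - V_5)/13 = 0
  Node 3: (V_3 - V_5)/2.7 + (V_3 - V_4)/2.7 + (V_3 - V_2)/24000 = 0
  Node 4: (V_4 - V_3)/2.7 + (V_4 - 15)/2700 + (V_4 - V_1)/18 + (V_4 - V_2)/120 + (V_4 - 0)/3600 = 0
  Node 5: (V_5 - V_6)/56 + (V_5 - 15)/1200 + (V_5 - V_3)/2.7 + (V_5 - V_1)/15 + (V_5 - 0)/120 + (V_5 - V_2)/13 = 0
  Node 6: (V_6 - V_5)/56 + (V_6 - V_2)/6800 = 0
Collecting terms (coefficients in siemens):
  0.1222·V_1 - 0.05556·V_4 - 0.06667·V_5 = 0
  0.08545·V_2 - 0.00004167·V_3 - 0.008333·V_4 - 0.07692·V_5 - 0.0001471·V_6 = 0
  0.7408·V_3 - 0.00004167·V_2 - 0.3704·V_4 - 0.3704·V_5 = 0
  0.4349·V_4 - 0.05556·V_1 - 0.008333·V_2 - 0.3704·V_3 = 0.005556
  0.541·V_5 - 0.06667·V_1 - 0.07692·V_2 - 0.3704·V_3 - 0.01786·V_6 = 0.0125
  0.018·V_6 - 0.0001471·V_2 - 0.01786·V_5 = 0
Solving these 6 simultaneous equations (Gaussian elimination) gives:
  V_1 = 1.847 V, V_2 = 1.84 V, V_3 = 1.848 V, V_4 = 1.858 V
  V_5 = 1.838 V, V_6 = 1.838 V
Power in each resistor, P = (ΔV)²/R:
  P_R1 = (1.838 - 1.838)²/56 = 0.000000000004336 W
  P_R2 = (15 - 1.838)²/1200 = 0.1444 W
  P_R3 = (1.848 - 1.838)²/2.7 = 0.00003525 W
  P_R4 = (1.847 - 1.838)²/15 = 0.000005244 W
  P_R5 = (1.84 - 1.838)²/6800 = 0.0000000005265 W
  P_R6 = (1.848 - 1.858)²/2.7 = 0.00003525 W
  P_R7 = (1.838 - 0)²/120 = 0.02816 W
  P_R8 = (15 - 1.858)²/2700 = 0.06397 W
  P_R9 = (1.847 - 1.858)²/18 = 0.000006293 W
  P_R10 = (1.84 - 1.848)²/24000 = 0.000000002566 W
  P_R11 = (1.84 - 1.858)²/120 = 0.000002582 W
  P_R12 = (1.84 - 1.838)²/13 = 0.00000028 W
  P_R13 = (1.858 - 0)²/3600 = 0.0009588 W
P_total = P_R1 + P_R2 + P_R3 + P_R4 + P_R5 + P_R6 + P_R7 + P_R8 + P_R9 + P_R10 + P_R11 + P_R12 + P_R13 = 0.2375 W

Final answer: 0.2375 W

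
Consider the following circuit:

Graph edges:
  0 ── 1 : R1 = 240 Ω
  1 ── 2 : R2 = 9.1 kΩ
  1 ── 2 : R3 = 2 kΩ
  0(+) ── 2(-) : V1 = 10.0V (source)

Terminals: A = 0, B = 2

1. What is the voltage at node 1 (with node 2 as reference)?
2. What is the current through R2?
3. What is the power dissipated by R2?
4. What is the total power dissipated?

Nodal analysis, taking node 2 as the 0 V reference.
Source V1 fixes V_0 = 10 V.
KCL at each unknown node (sum of currents leaving = 0; resistances in Ω):
  Node 1: (V_1 - 10)/240 + (V_1 - 0)/9100 + (V_1 - 0)/2000 = 0
Collecting terms: 0.004777 × V_1 = 0.04167  =>  V_1 = 8.723 V
Part 1:
  Read off the nodal solution: V_1 = 8.723 V
Part 2:
  I_R2 = (V_1 - V_2)/R2 = (8.723 - 0)/9100 = 0.0009586 A
  Magnitude: I_R2 = 0.0009586 A
Part 3:
  I_R2 = (V_1 - V_2)/R2 = (8.723 - 0)/9100 = 0.0009586 A
  P_R2 = I_R2² × R2 = (0.0009586)² × 9100 = 0.008362 W
Part 4:
  Power in each resistor, P = (ΔV)²/R:
    P_R1 = (10 - 8.723)²/240 = 0.006793 W
    P_R2 = (8.723 - 0)²/9100 = 0.008362 W
    P_R3 = (8.723 - 0)²/2000 = 0.03805 W
  P_total = P_R1 + P_R2 + P_R3 = 0.0532 W

Final answers:
1. V_1 = 8.723 V
2. I_R2 = 0.0009586 A
3. P_R2 = 0.008362 W
4. P_total = 0.0532 W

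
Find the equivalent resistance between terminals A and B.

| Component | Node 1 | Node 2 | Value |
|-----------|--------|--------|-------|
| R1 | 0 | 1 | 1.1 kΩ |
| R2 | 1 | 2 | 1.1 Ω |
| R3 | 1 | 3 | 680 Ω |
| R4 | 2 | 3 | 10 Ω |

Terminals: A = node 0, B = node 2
Reduce the network between node 0 (A) and node 2 (B) by series/parallel combination:
  Rs1 = R3 + R4 (series, joined only at node 3) = 680 + 10 = 690 Ω
  Rp1 = R2 ‖ Rs1 (parallel, both between nodes 1 and 2) = 1/(1/1.1 + 1/690) = 1.098 Ω
  Rs2 = R1 + Rp1 (series, joined only at node 1) = 1100 + 1.098 = 1101 Ω
R_eq = 1.101 kΩ

Final answer: 1.101 kΩ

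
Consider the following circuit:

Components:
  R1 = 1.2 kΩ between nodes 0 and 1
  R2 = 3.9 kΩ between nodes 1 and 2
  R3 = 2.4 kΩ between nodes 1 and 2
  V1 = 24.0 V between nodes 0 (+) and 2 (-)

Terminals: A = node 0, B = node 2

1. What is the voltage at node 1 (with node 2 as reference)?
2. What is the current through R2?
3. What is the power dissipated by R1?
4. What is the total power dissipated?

Nodal analysis, taking node 2 as the 0 V reference.
Source V1 fixes V_0 = 24 V.
KCL at each unknown node (sum of currents leaving = 0; resistances in Ω):
  Node 1: (V_1 - 24)/1200 + (V_1 - 0)/3900 + (V_1 - 0)/2400 = 0
Collecting terms: 0.001506 × V_1 = 0.02  =>  V_1 = 13.28 V
Part 1:
  Read off the nodal solution: V_1 = 13.28 V
Part 2:
  I_R2 = (V_1 - V_2)/R2 = (13.28 - 0)/3900 = 0.003404 A
  Magnitude: I_R2 = 0.003404 A
Part 3:
  I_R1 = (V_0 - V_1)/R1 = (24 - 13.28)/1200 = 0.008936 A
  P_R1 = I_R1² × R1 = (0.008936)² × 1200 = 0.09583 W
Part 4:
  Power in each resistor, P = (ΔV)²/R:
    P_R1 = (24 - 13.28)²/1200 = 0.09583 W
    P_R2 = (13.28 - 0)²/3900 = 0.0452 W
    P_R3 = (13.28 - 0)²/2400 = 0.07344 W
  P_total = P_R1 + P_R2 + P_R3 = 0.2145 W

Final answers:
1. V_1 = 13.28 V
2. I_R2 = 0.003404 A
3. P_R1 = 0.09583 W
4. P_total = 0.2145 W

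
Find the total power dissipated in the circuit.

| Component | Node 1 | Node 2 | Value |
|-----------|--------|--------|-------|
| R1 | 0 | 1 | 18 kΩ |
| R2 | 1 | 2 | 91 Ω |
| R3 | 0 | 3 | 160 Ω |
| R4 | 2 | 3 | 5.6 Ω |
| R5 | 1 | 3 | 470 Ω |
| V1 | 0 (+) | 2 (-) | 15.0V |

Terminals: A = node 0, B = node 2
Nodal analysis, taking node 2 as the 0 V reference.
Source V1 fixes V_0 = 15 V.
KCL at each unknown node (sum of currents leaving = 0; resistances in Ω):
  Node 1: (V_1 - 15)/18000 + (V_1 - 0)/91 + (V_1 - V_3)/470 = 0
  Node 3: (V_3 - 15)/160 + (V_3 - 0)/5.6 + (V_3 - V_1)/470 = 0
Collecting terms (coefficients in siemens):
  0.01317·V_1 - 0.002128·V_3 = 0.0008333
  0.1869·V_3 - 0.002128·V_1 = 0.09375
Determinant D = (0.01317)(0.1869) - (-0.002128)(-0.002128) = 0.002458
V_1 = [(0.0008333)(0.1869) - (-0.002128)(0.09375)]/D = 0.1445 V
V_3 = [(0.01317)(0.09375) - (0.0008333)(-0.002128)]/D = 0.5031 V
Power in each resistor, P = (ΔV)²/R:
  P_R1 = (15 - 0.1445)²/18000 = 0.01226 W
  P_R2 = (0.1445 - 0)²/91 = 0.0002296 W
  P_R3 = (15 - 0.5031)²/160 = 1.313 W
  P_R4 = (0 - 0.5031)²/5.6 = 0.0452 W
  P_R5 = (0.1445 - 0.5031)²/470 = 0.0002736 W
P_total = P_R1 + P_R2 + P_R3 + P_R4 + P_R5 = 1.371 W

Final answer: 1.371 W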